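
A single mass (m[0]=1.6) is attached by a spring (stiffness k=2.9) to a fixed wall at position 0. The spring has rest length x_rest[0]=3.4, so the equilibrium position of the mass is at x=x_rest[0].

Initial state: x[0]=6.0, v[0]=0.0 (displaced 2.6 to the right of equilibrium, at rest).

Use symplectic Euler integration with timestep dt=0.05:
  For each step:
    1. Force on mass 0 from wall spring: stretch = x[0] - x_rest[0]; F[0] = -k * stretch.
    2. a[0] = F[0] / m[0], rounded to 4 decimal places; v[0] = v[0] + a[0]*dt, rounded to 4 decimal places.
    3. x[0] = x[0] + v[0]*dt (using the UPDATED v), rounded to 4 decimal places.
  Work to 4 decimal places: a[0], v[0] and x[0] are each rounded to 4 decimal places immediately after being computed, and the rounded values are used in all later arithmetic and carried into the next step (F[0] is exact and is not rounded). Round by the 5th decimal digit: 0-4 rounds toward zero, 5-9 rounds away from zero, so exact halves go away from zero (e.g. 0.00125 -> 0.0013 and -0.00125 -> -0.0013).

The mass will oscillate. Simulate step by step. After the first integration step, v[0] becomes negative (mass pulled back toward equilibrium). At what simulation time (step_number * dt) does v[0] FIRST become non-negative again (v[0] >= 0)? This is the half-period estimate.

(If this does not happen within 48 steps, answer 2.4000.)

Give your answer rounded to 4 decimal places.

Answer: 2.3500

Derivation:
Step 0: x=[6.0000] v=[0.0000]
Step 1: x=[5.9882] v=[-0.2356]
Step 2: x=[5.9647] v=[-0.4702]
Step 3: x=[5.9296] v=[-0.7026]
Step 4: x=[5.8830] v=[-0.9318]
Step 5: x=[5.8252] v=[-1.1568]
Step 6: x=[5.7564] v=[-1.3766]
Step 7: x=[5.6769] v=[-1.5902]
Step 8: x=[5.5871] v=[-1.7965]
Step 9: x=[5.4874] v=[-1.9947]
Step 10: x=[5.3782] v=[-2.1839]
Step 11: x=[5.2600] v=[-2.3632]
Step 12: x=[5.1334] v=[-2.5318]
Step 13: x=[4.9990] v=[-2.6889]
Step 14: x=[4.8573] v=[-2.8338]
Step 15: x=[4.7090] v=[-2.9659]
Step 16: x=[4.5548] v=[-3.0845]
Step 17: x=[4.3953] v=[-3.1892]
Step 18: x=[4.2313] v=[-3.2794]
Step 19: x=[4.0636] v=[-3.3547]
Step 20: x=[3.8929] v=[-3.4148]
Step 21: x=[3.7199] v=[-3.4595]
Step 22: x=[3.5455] v=[-3.4885]
Step 23: x=[3.3704] v=[-3.5017]
Step 24: x=[3.1955] v=[-3.4990]
Step 25: x=[3.0215] v=[-3.4805]
Step 26: x=[2.8492] v=[-3.4462]
Step 27: x=[2.6794] v=[-3.3963]
Step 28: x=[2.5129] v=[-3.3310]
Step 29: x=[2.3504] v=[-3.2506]
Step 30: x=[2.1926] v=[-3.1555]
Step 31: x=[2.0403] v=[-3.0461]
Step 32: x=[1.8942] v=[-2.9229]
Step 33: x=[1.7549] v=[-2.7864]
Step 34: x=[1.6230] v=[-2.6373]
Step 35: x=[1.4992] v=[-2.4763]
Step 36: x=[1.3840] v=[-2.3040]
Step 37: x=[1.2779] v=[-2.1213]
Step 38: x=[1.1815] v=[-1.9290]
Step 39: x=[1.0951] v=[-1.7280]
Step 40: x=[1.0191] v=[-1.5191]
Step 41: x=[0.9539] v=[-1.3033]
Step 42: x=[0.8998] v=[-1.0816]
Step 43: x=[0.8571] v=[-0.8550]
Step 44: x=[0.8259] v=[-0.6246]
Step 45: x=[0.8063] v=[-0.3913]
Step 46: x=[0.7985] v=[-0.1562]
Step 47: x=[0.8025] v=[0.0796]
First v>=0 after going negative at step 47, time=2.3500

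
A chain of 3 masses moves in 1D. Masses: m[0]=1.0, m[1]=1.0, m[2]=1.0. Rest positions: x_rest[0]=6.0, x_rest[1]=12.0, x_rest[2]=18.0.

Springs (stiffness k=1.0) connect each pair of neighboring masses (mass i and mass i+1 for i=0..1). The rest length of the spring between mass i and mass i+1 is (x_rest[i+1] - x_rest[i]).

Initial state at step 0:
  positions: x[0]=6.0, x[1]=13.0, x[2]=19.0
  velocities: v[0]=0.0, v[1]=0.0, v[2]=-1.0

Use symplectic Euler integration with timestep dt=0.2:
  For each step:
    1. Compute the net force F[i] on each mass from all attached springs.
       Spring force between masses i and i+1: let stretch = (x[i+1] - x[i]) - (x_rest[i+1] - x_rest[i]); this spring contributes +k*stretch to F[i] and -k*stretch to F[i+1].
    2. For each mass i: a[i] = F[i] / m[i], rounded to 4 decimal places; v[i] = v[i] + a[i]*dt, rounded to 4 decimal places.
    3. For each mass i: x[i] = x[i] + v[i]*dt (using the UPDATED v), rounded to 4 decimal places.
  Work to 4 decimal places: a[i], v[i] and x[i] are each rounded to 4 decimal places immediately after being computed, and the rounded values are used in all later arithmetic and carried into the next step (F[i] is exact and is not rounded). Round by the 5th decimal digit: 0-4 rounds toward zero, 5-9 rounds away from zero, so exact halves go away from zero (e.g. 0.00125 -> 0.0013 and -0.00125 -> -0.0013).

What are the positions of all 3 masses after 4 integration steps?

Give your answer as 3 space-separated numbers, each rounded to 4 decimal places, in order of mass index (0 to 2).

Step 0: x=[6.0000 13.0000 19.0000] v=[0.0000 0.0000 -1.0000]
Step 1: x=[6.0400 12.9600 18.8000] v=[0.2000 -0.2000 -1.0000]
Step 2: x=[6.1168 12.8768 18.6064] v=[0.3840 -0.4160 -0.9680]
Step 3: x=[6.2240 12.7524 18.4236] v=[0.5360 -0.6221 -0.9139]
Step 4: x=[6.3523 12.5937 18.2540] v=[0.6417 -0.7935 -0.8481]

Answer: 6.3523 12.5937 18.2540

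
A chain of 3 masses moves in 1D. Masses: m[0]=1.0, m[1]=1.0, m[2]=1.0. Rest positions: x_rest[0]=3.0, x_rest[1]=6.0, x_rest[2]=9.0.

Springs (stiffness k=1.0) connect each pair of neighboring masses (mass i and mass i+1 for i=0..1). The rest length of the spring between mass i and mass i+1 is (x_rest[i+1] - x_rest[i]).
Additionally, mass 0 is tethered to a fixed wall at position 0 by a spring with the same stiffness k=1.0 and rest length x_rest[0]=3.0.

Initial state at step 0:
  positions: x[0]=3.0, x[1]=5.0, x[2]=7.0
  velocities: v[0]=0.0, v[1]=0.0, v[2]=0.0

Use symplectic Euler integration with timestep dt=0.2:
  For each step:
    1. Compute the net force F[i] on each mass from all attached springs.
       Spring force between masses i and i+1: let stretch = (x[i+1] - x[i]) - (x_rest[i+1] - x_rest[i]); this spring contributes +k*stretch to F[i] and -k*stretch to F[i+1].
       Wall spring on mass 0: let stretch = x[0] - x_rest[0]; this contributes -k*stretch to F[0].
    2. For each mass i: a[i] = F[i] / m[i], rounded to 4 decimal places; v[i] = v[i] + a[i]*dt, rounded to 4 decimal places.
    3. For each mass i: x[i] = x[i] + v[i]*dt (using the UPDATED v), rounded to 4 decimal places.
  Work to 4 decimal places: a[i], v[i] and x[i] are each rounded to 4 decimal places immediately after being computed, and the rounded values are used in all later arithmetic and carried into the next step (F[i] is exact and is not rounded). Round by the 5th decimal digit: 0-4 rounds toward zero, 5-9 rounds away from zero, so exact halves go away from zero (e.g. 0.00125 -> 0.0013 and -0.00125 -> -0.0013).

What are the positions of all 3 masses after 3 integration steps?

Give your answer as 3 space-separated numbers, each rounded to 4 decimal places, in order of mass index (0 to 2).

Step 0: x=[3.0000 5.0000 7.0000] v=[0.0000 0.0000 0.0000]
Step 1: x=[2.9600 5.0000 7.0400] v=[-0.2000 0.0000 0.2000]
Step 2: x=[2.8832 5.0000 7.1184] v=[-0.3840 0.0000 0.3920]
Step 3: x=[2.7757 5.0001 7.2321] v=[-0.5373 0.0003 0.5683]

Answer: 2.7757 5.0001 7.2321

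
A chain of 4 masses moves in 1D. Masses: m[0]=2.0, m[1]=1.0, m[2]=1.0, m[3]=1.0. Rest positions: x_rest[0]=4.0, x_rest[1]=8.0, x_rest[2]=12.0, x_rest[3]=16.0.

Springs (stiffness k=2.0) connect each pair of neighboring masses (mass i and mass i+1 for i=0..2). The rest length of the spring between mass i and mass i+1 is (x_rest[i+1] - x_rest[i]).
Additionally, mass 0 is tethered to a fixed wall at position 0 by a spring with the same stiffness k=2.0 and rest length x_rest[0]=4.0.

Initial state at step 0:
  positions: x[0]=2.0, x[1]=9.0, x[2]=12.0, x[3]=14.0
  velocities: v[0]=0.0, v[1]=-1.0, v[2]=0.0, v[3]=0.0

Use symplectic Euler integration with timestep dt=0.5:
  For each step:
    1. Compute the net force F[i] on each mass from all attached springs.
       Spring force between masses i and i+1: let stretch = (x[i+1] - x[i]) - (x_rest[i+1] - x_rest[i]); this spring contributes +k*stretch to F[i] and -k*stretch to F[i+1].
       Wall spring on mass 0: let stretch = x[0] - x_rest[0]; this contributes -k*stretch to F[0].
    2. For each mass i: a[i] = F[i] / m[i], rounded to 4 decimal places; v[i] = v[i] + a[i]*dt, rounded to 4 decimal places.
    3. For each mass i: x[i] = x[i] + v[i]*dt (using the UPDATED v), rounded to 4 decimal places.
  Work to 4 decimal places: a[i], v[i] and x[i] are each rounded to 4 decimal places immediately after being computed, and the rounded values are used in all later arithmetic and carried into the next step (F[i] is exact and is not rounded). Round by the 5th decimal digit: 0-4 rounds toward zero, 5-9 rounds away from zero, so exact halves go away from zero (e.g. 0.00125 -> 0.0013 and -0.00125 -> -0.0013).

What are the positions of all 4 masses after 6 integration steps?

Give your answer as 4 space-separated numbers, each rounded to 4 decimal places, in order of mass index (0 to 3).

Answer: 3.2109 9.1895 13.4963 13.0352

Derivation:
Step 0: x=[2.0000 9.0000 12.0000 14.0000] v=[0.0000 -1.0000 0.0000 0.0000]
Step 1: x=[3.2500 6.5000 11.5000 15.0000] v=[2.5000 -5.0000 -1.0000 2.0000]
Step 2: x=[4.5000 4.8750 10.2500 16.2500] v=[2.5000 -3.2500 -2.5000 2.5000]
Step 3: x=[4.7188 5.7500 9.3125 16.5000] v=[0.4375 1.7500 -1.8750 0.5000]
Step 4: x=[4.0157 7.8907 10.1875 15.1563] v=[-1.4063 4.2813 1.7500 -2.6875]
Step 5: x=[3.2774 9.2423 12.3985 13.3282] v=[-1.4767 2.7031 4.4220 -3.6563]
Step 6: x=[3.2109 9.1895 13.4963 13.0352] v=[-0.1330 -0.1056 2.1955 -0.5860]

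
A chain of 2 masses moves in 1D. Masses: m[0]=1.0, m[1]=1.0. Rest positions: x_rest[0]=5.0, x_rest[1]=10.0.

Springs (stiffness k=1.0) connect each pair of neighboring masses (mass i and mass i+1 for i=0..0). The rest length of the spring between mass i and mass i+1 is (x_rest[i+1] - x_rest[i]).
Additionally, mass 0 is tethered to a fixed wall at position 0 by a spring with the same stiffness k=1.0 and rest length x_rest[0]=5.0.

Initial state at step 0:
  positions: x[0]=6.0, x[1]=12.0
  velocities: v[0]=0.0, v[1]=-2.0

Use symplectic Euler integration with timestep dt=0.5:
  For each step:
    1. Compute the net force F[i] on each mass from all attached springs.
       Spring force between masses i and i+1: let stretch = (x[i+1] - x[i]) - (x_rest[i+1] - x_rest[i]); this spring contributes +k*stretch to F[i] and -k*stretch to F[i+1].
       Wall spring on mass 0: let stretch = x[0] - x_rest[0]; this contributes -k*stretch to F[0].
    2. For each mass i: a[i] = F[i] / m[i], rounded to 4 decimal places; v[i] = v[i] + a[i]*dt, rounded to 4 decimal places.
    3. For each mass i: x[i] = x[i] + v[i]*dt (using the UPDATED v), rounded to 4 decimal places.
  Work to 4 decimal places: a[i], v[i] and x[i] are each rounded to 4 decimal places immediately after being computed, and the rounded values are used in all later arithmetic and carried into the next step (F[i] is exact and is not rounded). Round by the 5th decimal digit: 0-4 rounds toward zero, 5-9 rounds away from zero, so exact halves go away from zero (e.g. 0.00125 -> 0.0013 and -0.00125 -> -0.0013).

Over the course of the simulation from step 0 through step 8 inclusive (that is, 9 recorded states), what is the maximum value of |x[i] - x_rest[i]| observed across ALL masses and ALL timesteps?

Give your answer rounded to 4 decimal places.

Step 0: x=[6.0000 12.0000] v=[0.0000 -2.0000]
Step 1: x=[6.0000 10.7500] v=[0.0000 -2.5000]
Step 2: x=[5.6875 9.5625] v=[-0.6250 -2.3750]
Step 3: x=[4.9219 8.6563] v=[-1.5313 -1.8125]
Step 4: x=[3.8594 8.0665] v=[-2.1251 -1.1797]
Step 5: x=[2.8838 7.6749] v=[-1.9513 -0.7833]
Step 6: x=[2.3850 7.3355] v=[-0.9977 -0.6789]
Step 7: x=[2.5276 7.0084] v=[0.2851 -0.6542]
Step 8: x=[3.1585 6.8111] v=[1.2617 -0.3946]
Max displacement = 3.1889

Answer: 3.1889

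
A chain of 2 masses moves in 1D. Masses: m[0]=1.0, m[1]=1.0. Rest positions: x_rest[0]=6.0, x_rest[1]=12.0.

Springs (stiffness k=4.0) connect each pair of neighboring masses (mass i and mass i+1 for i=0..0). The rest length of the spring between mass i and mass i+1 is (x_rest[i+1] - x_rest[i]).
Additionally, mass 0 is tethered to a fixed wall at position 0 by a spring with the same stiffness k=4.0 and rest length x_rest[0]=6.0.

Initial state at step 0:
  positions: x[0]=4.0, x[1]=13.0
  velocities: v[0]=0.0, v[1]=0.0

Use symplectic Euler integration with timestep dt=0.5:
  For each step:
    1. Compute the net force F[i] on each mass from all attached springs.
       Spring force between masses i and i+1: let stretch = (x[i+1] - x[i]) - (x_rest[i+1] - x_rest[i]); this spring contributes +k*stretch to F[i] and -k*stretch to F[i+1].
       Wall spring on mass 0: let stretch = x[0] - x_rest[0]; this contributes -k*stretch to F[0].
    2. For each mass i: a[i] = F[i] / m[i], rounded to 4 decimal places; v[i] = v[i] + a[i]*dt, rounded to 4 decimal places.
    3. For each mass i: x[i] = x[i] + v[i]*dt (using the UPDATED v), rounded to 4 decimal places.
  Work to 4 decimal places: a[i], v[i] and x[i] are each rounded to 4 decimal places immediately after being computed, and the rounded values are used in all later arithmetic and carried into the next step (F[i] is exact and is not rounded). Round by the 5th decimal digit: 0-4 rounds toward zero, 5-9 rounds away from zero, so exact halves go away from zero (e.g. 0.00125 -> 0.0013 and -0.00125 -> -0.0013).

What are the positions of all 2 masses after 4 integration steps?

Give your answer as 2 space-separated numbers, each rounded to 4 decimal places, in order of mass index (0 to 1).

Step 0: x=[4.0000 13.0000] v=[0.0000 0.0000]
Step 1: x=[9.0000 10.0000] v=[10.0000 -6.0000]
Step 2: x=[6.0000 12.0000] v=[-6.0000 4.0000]
Step 3: x=[3.0000 14.0000] v=[-6.0000 4.0000]
Step 4: x=[8.0000 11.0000] v=[10.0000 -6.0000]

Answer: 8.0000 11.0000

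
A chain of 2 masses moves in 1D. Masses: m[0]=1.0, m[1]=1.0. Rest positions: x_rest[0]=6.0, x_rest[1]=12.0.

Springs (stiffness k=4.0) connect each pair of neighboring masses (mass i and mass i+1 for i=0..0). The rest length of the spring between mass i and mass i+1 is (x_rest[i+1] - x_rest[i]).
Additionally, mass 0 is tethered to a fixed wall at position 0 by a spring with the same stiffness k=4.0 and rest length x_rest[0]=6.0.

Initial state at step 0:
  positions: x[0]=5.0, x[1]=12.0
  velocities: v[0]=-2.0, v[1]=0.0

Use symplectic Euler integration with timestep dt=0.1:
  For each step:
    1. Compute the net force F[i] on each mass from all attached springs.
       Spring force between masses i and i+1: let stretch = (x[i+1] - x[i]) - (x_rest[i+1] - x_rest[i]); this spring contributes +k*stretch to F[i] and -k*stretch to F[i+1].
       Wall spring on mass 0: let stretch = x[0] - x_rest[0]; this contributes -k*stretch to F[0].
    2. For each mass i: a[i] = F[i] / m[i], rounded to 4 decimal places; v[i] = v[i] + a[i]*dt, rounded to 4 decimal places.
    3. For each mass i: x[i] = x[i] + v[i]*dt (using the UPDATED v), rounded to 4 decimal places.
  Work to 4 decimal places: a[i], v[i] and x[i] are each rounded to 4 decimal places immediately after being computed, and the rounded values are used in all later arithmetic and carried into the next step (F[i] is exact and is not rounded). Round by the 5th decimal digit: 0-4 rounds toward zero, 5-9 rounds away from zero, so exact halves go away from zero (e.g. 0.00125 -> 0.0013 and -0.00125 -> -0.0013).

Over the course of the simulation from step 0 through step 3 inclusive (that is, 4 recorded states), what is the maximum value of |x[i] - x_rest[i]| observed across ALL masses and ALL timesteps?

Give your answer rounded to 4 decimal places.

Answer: 1.1520

Derivation:
Step 0: x=[5.0000 12.0000] v=[-2.0000 0.0000]
Step 1: x=[4.8800 11.9600] v=[-1.2000 -0.4000]
Step 2: x=[4.8480 11.8768] v=[-0.3200 -0.8320]
Step 3: x=[4.9032 11.7525] v=[0.5523 -1.2435]
Max displacement = 1.1520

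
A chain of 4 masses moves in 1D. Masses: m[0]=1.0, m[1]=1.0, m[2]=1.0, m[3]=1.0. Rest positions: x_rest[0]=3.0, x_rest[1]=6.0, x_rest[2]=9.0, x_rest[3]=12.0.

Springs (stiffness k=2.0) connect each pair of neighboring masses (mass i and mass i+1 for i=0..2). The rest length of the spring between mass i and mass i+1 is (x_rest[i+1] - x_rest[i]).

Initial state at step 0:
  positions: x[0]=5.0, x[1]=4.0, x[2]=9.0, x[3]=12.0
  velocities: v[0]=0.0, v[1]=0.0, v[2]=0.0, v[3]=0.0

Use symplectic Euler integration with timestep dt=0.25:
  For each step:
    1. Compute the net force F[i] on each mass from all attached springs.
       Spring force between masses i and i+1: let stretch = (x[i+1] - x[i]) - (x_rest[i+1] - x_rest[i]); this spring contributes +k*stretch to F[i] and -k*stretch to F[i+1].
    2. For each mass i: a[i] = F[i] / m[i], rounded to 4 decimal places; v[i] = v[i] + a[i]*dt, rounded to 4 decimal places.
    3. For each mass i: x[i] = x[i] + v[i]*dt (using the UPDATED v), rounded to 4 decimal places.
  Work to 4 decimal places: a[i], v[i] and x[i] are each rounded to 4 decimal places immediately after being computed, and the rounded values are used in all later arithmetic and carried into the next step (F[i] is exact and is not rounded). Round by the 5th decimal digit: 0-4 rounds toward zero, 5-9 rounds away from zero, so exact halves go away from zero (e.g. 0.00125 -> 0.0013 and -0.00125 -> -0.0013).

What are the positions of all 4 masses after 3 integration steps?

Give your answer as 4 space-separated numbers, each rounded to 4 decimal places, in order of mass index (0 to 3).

Answer: 2.7266 7.2032 8.2032 11.8672

Derivation:
Step 0: x=[5.0000 4.0000 9.0000 12.0000] v=[0.0000 0.0000 0.0000 0.0000]
Step 1: x=[4.5000 4.7500 8.7500 12.0000] v=[-2.0000 3.0000 -1.0000 0.0000]
Step 2: x=[3.6563 5.9688 8.4063 11.9688] v=[-3.3750 4.8750 -1.3750 -0.1250]
Step 3: x=[2.7266 7.2032 8.2032 11.8672] v=[-3.7188 4.9375 -0.8125 -0.4063]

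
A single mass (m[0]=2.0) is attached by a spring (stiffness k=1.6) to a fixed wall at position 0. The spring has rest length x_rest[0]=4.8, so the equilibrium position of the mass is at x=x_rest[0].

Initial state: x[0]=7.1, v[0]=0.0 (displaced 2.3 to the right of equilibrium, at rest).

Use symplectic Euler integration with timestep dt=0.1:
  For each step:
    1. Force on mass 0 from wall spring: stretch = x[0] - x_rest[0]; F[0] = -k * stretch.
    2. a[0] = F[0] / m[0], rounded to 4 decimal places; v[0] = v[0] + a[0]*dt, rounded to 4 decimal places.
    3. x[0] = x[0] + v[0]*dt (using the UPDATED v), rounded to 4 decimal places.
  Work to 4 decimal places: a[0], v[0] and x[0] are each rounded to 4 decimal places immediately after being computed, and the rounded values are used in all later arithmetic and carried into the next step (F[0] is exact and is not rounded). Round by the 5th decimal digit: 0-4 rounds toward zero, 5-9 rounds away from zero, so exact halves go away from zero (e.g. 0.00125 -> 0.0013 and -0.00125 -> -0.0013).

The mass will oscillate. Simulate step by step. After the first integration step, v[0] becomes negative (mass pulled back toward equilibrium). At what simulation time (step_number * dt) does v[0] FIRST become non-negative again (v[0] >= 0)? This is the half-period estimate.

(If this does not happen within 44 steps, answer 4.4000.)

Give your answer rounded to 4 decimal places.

Answer: 3.6000

Derivation:
Step 0: x=[7.1000] v=[0.0000]
Step 1: x=[7.0816] v=[-0.1840]
Step 2: x=[7.0450] v=[-0.3665]
Step 3: x=[6.9904] v=[-0.5461]
Step 4: x=[6.9183] v=[-0.7213]
Step 5: x=[6.8292] v=[-0.8908]
Step 6: x=[6.7239] v=[-1.0531]
Step 7: x=[6.6032] v=[-1.2070]
Step 8: x=[6.4681] v=[-1.3513]
Step 9: x=[6.3196] v=[-1.4848]
Step 10: x=[6.1590] v=[-1.6064]
Step 11: x=[5.9875] v=[-1.7151]
Step 12: x=[5.8065] v=[-1.8101]
Step 13: x=[5.6174] v=[-1.8906]
Step 14: x=[5.4218] v=[-1.9560]
Step 15: x=[5.2212] v=[-2.0057]
Step 16: x=[5.0173] v=[-2.0394]
Step 17: x=[4.8116] v=[-2.0568]
Step 18: x=[4.6058] v=[-2.0577]
Step 19: x=[4.4016] v=[-2.0422]
Step 20: x=[4.2006] v=[-2.0103]
Step 21: x=[4.0044] v=[-1.9624]
Step 22: x=[3.8145] v=[-1.8988]
Step 23: x=[3.6325] v=[-1.8200]
Step 24: x=[3.4598] v=[-1.7266]
Step 25: x=[3.2979] v=[-1.6194]
Step 26: x=[3.1480] v=[-1.4992]
Step 27: x=[3.0113] v=[-1.3670]
Step 28: x=[2.8889] v=[-1.2239]
Step 29: x=[2.7818] v=[-1.0710]
Step 30: x=[2.6909] v=[-0.9095]
Step 31: x=[2.6168] v=[-0.7408]
Step 32: x=[2.5602] v=[-0.5661]
Step 33: x=[2.5215] v=[-0.3869]
Step 34: x=[2.5010] v=[-0.2046]
Step 35: x=[2.4989] v=[-0.0207]
Step 36: x=[2.5152] v=[0.1634]
First v>=0 after going negative at step 36, time=3.6000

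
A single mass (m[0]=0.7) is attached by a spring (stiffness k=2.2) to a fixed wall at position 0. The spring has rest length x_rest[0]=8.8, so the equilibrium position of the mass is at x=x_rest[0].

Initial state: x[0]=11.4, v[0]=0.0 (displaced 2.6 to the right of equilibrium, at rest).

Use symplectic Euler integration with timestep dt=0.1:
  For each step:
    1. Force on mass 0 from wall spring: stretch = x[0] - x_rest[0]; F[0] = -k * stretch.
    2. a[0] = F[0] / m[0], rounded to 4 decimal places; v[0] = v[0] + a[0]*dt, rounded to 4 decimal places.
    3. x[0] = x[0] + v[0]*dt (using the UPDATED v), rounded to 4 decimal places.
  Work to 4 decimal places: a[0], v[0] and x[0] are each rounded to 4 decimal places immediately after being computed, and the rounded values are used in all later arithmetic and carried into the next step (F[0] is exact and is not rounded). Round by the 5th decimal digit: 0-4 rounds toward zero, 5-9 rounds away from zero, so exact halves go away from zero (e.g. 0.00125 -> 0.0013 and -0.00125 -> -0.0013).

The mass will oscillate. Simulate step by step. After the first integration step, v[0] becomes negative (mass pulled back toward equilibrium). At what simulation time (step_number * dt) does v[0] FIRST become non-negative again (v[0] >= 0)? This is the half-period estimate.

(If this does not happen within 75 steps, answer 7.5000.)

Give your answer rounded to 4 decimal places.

Answer: 1.8000

Derivation:
Step 0: x=[11.4000] v=[0.0000]
Step 1: x=[11.3183] v=[-0.8171]
Step 2: x=[11.1574] v=[-1.6086]
Step 3: x=[10.9225] v=[-2.3495]
Step 4: x=[10.6208] v=[-3.0166]
Step 5: x=[10.2619] v=[-3.5889]
Step 6: x=[9.8571] v=[-4.0484]
Step 7: x=[9.4190] v=[-4.3806]
Step 8: x=[8.9615] v=[-4.5751]
Step 9: x=[8.4989] v=[-4.6259]
Step 10: x=[8.0458] v=[-4.5313]
Step 11: x=[7.6164] v=[-4.2943]
Step 12: x=[7.2242] v=[-3.9223]
Step 13: x=[6.8815] v=[-3.4271]
Step 14: x=[6.5991] v=[-2.8241]
Step 15: x=[6.3859] v=[-2.1324]
Step 16: x=[6.2485] v=[-1.3737]
Step 17: x=[6.1913] v=[-0.5718]
Step 18: x=[6.2161] v=[0.2481]
First v>=0 after going negative at step 18, time=1.8000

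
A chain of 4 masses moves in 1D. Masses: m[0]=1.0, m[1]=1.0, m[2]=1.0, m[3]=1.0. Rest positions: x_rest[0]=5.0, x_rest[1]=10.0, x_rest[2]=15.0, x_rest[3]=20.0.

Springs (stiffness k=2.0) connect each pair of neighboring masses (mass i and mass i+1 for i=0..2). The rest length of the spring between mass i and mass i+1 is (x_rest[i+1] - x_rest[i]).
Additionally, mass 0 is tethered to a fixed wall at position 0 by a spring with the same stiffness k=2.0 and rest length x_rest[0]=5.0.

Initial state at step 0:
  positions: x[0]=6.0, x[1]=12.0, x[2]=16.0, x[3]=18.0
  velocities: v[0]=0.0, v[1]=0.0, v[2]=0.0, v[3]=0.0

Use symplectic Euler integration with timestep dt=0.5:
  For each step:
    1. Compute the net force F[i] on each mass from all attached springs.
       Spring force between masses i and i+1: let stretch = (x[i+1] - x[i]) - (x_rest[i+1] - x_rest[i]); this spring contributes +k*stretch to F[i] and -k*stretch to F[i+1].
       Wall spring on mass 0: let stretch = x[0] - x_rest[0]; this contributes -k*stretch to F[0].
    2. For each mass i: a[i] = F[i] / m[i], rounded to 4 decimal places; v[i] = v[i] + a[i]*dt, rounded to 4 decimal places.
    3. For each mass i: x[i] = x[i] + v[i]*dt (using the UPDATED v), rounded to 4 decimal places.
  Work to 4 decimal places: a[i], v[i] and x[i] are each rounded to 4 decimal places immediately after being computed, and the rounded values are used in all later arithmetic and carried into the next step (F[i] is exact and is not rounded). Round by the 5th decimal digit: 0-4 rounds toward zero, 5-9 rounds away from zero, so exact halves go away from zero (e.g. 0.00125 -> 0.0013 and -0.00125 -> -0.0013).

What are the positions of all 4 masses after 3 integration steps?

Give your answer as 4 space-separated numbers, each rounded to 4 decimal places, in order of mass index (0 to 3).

Step 0: x=[6.0000 12.0000 16.0000 18.0000] v=[0.0000 0.0000 0.0000 0.0000]
Step 1: x=[6.0000 11.0000 15.0000 19.5000] v=[0.0000 -2.0000 -2.0000 3.0000]
Step 2: x=[5.5000 9.5000 14.2500 21.2500] v=[-1.0000 -3.0000 -1.5000 3.5000]
Step 3: x=[4.2500 8.3750 14.6250 22.0000] v=[-2.5000 -2.2500 0.7500 1.5000]

Answer: 4.2500 8.3750 14.6250 22.0000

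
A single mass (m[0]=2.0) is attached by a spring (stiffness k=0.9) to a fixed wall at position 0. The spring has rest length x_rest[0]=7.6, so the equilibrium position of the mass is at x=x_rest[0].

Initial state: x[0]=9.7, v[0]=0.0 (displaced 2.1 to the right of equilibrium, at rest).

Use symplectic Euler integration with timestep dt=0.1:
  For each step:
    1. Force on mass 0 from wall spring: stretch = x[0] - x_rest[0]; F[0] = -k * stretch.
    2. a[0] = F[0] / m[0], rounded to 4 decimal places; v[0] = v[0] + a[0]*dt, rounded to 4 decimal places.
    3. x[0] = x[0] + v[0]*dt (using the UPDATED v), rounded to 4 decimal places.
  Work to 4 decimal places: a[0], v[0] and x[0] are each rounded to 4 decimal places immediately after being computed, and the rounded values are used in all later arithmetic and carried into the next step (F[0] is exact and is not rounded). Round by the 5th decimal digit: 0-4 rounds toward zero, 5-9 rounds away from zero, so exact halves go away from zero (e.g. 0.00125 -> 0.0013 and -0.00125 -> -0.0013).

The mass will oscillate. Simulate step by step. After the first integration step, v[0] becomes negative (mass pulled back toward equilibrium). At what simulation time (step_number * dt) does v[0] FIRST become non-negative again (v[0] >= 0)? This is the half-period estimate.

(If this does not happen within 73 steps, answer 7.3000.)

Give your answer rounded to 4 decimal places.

Answer: 4.7000

Derivation:
Step 0: x=[9.7000] v=[0.0000]
Step 1: x=[9.6906] v=[-0.0945]
Step 2: x=[9.6717] v=[-0.1886]
Step 3: x=[9.6435] v=[-0.2818]
Step 4: x=[9.6061] v=[-0.3738]
Step 5: x=[9.5597] v=[-0.4641]
Step 6: x=[9.5045] v=[-0.5523]
Step 7: x=[9.4407] v=[-0.6380]
Step 8: x=[9.3686] v=[-0.7208]
Step 9: x=[9.2886] v=[-0.8004]
Step 10: x=[9.2010] v=[-0.8764]
Step 11: x=[9.1062] v=[-0.9485]
Step 12: x=[9.0046] v=[-1.0163]
Step 13: x=[8.8967] v=[-1.0795]
Step 14: x=[8.7829] v=[-1.1379]
Step 15: x=[8.6638] v=[-1.1911]
Step 16: x=[8.5399] v=[-1.2390]
Step 17: x=[8.4118] v=[-1.2813]
Step 18: x=[8.2800] v=[-1.3178]
Step 19: x=[8.1452] v=[-1.3484]
Step 20: x=[8.0079] v=[-1.3729]
Step 21: x=[7.8688] v=[-1.3913]
Step 22: x=[7.7285] v=[-1.4034]
Step 23: x=[7.5876] v=[-1.4092]
Step 24: x=[7.4467] v=[-1.4086]
Step 25: x=[7.3065] v=[-1.4017]
Step 26: x=[7.1677] v=[-1.3885]
Step 27: x=[7.0308] v=[-1.3691]
Step 28: x=[6.8965] v=[-1.3435]
Step 29: x=[6.7653] v=[-1.3118]
Step 30: x=[6.6379] v=[-1.2742]
Step 31: x=[6.5148] v=[-1.2309]
Step 32: x=[6.3966] v=[-1.1821]
Step 33: x=[6.2838] v=[-1.1280]
Step 34: x=[6.1769] v=[-1.0688]
Step 35: x=[6.0764] v=[-1.0048]
Step 36: x=[5.9828] v=[-0.9362]
Step 37: x=[5.8965] v=[-0.8634]
Step 38: x=[5.8178] v=[-0.7867]
Step 39: x=[5.7472] v=[-0.7065]
Step 40: x=[5.6849] v=[-0.6231]
Step 41: x=[5.6312] v=[-0.5369]
Step 42: x=[5.5864] v=[-0.4483]
Step 43: x=[5.5506] v=[-0.3577]
Step 44: x=[5.5241] v=[-0.2655]
Step 45: x=[5.5069] v=[-0.1721]
Step 46: x=[5.4991] v=[-0.0779]
Step 47: x=[5.5008] v=[0.0166]
First v>=0 after going negative at step 47, time=4.7000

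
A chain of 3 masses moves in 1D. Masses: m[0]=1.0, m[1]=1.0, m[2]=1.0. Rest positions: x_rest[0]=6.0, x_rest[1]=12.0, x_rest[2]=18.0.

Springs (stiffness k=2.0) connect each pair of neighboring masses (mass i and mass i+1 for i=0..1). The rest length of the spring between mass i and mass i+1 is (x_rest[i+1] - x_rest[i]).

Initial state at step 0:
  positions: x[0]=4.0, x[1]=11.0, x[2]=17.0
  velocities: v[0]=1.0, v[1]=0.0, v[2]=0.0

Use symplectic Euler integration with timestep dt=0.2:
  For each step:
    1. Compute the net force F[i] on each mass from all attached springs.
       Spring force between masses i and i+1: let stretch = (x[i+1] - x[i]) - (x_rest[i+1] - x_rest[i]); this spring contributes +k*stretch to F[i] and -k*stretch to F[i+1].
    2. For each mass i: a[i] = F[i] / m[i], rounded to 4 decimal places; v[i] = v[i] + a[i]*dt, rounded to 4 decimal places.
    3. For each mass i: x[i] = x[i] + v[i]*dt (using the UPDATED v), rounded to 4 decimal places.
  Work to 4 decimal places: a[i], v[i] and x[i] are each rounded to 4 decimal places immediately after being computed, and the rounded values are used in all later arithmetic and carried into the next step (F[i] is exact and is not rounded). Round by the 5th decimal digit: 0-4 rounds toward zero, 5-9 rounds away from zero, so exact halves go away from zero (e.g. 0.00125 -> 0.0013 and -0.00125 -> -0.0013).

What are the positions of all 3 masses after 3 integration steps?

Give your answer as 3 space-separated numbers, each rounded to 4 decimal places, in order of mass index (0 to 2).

Answer: 4.9571 10.6716 16.9713

Derivation:
Step 0: x=[4.0000 11.0000 17.0000] v=[1.0000 0.0000 0.0000]
Step 1: x=[4.2800 10.9200 17.0000] v=[1.4000 -0.4000 0.0000]
Step 2: x=[4.6112 10.7952 16.9936] v=[1.6560 -0.6240 -0.0320]
Step 3: x=[4.9571 10.6716 16.9713] v=[1.7296 -0.6182 -0.1114]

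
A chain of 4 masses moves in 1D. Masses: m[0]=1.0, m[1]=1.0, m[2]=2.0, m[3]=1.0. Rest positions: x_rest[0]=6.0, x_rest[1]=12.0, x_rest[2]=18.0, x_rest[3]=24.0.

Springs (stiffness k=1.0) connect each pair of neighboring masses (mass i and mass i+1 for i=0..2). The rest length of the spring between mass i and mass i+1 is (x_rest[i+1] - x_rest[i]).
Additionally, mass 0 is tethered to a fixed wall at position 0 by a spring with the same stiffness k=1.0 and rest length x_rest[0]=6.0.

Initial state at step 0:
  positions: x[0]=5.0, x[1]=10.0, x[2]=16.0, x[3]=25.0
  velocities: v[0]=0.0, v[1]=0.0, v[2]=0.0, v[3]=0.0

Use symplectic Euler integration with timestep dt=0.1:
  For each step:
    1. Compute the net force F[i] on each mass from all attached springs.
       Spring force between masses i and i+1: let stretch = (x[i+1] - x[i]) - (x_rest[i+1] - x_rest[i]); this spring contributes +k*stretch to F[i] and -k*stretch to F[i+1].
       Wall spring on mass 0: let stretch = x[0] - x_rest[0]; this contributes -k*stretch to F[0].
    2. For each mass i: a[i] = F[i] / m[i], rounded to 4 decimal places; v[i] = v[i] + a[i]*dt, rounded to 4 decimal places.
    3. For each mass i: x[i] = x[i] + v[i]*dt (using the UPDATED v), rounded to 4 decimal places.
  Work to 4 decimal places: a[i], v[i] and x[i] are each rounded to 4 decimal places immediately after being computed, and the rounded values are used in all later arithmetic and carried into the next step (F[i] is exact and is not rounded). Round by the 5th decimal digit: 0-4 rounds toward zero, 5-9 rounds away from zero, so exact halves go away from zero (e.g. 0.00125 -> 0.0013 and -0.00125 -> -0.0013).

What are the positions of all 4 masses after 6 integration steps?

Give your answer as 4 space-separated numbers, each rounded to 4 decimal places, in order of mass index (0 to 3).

Answer: 5.0069 10.2065 16.2979 24.4010

Derivation:
Step 0: x=[5.0000 10.0000 16.0000 25.0000] v=[0.0000 0.0000 0.0000 0.0000]
Step 1: x=[5.0000 10.0100 16.0150 24.9700] v=[0.0000 0.1000 0.1500 -0.3000]
Step 2: x=[5.0001 10.0300 16.0448 24.9105] v=[0.0010 0.1995 0.2975 -0.5955]
Step 3: x=[5.0005 10.0598 16.0888 24.8223] v=[0.0040 0.2980 0.4401 -0.8821]
Step 4: x=[5.0015 10.0993 16.1463 24.7068] v=[0.0099 0.3950 0.5753 -1.1555]
Step 5: x=[5.0035 10.1483 16.2164 24.5656] v=[0.0195 0.4899 0.7010 -1.4116]
Step 6: x=[5.0069 10.2065 16.2979 24.4010] v=[0.0336 0.5822 0.8151 -1.6465]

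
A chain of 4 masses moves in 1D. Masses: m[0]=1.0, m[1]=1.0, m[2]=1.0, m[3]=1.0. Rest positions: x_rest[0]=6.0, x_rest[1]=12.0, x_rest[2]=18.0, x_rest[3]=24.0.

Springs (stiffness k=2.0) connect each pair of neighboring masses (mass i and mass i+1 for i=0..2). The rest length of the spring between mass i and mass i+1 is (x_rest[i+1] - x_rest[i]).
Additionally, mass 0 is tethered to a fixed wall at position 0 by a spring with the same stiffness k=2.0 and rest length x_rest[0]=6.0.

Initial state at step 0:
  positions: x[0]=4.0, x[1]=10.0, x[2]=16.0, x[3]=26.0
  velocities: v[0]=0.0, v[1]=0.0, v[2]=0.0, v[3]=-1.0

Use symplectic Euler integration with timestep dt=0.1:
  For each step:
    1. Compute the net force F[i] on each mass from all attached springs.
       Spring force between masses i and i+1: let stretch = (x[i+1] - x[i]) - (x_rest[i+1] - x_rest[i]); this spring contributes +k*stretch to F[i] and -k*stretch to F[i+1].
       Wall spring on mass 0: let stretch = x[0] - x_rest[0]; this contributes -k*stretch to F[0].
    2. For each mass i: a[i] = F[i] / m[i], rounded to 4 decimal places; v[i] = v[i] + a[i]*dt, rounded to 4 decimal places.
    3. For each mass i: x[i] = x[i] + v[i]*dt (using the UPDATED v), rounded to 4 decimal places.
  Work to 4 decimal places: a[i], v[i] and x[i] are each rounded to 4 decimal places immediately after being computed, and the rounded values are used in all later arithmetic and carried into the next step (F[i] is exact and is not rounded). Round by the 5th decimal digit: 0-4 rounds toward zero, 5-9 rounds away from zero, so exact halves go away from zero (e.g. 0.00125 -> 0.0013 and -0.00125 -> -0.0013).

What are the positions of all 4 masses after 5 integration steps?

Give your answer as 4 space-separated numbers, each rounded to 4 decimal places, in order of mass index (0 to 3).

Answer: 4.5471 10.0771 17.0028 24.4460

Derivation:
Step 0: x=[4.0000 10.0000 16.0000 26.0000] v=[0.0000 0.0000 0.0000 -1.0000]
Step 1: x=[4.0400 10.0000 16.0800 25.8200] v=[0.4000 0.0000 0.8000 -1.8000]
Step 2: x=[4.1184 10.0024 16.2332 25.5652] v=[0.7840 0.0240 1.5320 -2.5480]
Step 3: x=[4.2321 10.0117 16.4484 25.2438] v=[1.1371 0.0934 2.1522 -3.2144]
Step 4: x=[4.3768 10.0342 16.7108 24.8665] v=[1.4466 0.2248 2.6239 -3.7735]
Step 5: x=[4.5471 10.0771 17.0028 24.4460] v=[1.7027 0.4286 2.9197 -4.2046]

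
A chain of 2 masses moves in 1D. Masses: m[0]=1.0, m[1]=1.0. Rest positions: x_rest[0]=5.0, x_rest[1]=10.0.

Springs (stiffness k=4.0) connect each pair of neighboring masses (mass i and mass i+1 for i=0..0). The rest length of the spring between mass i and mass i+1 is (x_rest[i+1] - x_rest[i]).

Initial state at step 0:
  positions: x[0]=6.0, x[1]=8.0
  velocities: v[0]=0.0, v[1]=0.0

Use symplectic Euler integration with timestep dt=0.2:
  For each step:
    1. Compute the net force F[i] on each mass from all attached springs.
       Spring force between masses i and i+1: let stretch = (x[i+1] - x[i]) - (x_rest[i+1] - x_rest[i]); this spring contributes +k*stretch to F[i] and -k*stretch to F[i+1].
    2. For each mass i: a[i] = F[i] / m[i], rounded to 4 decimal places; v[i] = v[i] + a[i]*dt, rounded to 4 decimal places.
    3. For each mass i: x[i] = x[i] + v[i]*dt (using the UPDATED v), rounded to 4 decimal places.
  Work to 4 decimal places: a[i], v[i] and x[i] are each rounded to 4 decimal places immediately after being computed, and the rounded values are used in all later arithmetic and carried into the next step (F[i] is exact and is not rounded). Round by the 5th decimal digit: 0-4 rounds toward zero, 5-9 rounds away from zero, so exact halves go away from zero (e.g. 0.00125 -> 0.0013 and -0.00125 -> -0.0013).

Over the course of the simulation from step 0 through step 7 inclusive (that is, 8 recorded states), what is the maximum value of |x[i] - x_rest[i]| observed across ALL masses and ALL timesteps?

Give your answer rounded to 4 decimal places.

Step 0: x=[6.0000 8.0000] v=[0.0000 0.0000]
Step 1: x=[5.5200 8.4800] v=[-2.4000 2.4000]
Step 2: x=[4.7136 9.2864] v=[-4.0320 4.0320]
Step 3: x=[3.8388 10.1612] v=[-4.3738 4.3738]
Step 4: x=[3.1756 10.8244] v=[-3.3159 3.3159]
Step 5: x=[2.9362 11.0638] v=[-1.1969 1.1969]
Step 6: x=[3.1972 10.8028] v=[1.3052 -1.3052]
Step 7: x=[3.8751 10.1249] v=[3.3897 -3.3897]
Max displacement = 2.0638

Answer: 2.0638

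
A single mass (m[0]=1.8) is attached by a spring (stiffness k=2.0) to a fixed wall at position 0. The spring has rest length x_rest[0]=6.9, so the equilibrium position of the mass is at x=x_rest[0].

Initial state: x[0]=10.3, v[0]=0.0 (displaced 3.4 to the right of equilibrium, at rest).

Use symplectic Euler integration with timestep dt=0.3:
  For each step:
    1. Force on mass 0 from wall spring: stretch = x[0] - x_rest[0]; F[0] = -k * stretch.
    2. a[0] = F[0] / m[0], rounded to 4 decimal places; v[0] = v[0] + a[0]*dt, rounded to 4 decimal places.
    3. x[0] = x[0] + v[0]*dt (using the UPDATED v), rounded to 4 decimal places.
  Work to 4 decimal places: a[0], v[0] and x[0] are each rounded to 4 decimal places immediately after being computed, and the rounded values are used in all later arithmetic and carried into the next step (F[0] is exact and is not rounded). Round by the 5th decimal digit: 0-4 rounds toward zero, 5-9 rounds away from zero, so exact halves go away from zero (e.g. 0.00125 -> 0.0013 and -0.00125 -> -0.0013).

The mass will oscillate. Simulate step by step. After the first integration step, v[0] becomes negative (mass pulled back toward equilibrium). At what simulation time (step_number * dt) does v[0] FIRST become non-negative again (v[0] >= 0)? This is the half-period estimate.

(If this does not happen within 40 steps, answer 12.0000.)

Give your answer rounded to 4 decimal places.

Answer: 3.0000

Derivation:
Step 0: x=[10.3000] v=[0.0000]
Step 1: x=[9.9600] v=[-1.1333]
Step 2: x=[9.3140] v=[-2.1533]
Step 3: x=[8.4266] v=[-2.9580]
Step 4: x=[7.3865] v=[-3.4669]
Step 5: x=[6.2978] v=[-3.6291]
Step 6: x=[5.2693] v=[-3.4284]
Step 7: x=[4.4039] v=[-2.8848]
Step 8: x=[3.7881] v=[-2.0528]
Step 9: x=[3.4835] v=[-1.0155]
Step 10: x=[3.5205] v=[0.1233]
First v>=0 after going negative at step 10, time=3.0000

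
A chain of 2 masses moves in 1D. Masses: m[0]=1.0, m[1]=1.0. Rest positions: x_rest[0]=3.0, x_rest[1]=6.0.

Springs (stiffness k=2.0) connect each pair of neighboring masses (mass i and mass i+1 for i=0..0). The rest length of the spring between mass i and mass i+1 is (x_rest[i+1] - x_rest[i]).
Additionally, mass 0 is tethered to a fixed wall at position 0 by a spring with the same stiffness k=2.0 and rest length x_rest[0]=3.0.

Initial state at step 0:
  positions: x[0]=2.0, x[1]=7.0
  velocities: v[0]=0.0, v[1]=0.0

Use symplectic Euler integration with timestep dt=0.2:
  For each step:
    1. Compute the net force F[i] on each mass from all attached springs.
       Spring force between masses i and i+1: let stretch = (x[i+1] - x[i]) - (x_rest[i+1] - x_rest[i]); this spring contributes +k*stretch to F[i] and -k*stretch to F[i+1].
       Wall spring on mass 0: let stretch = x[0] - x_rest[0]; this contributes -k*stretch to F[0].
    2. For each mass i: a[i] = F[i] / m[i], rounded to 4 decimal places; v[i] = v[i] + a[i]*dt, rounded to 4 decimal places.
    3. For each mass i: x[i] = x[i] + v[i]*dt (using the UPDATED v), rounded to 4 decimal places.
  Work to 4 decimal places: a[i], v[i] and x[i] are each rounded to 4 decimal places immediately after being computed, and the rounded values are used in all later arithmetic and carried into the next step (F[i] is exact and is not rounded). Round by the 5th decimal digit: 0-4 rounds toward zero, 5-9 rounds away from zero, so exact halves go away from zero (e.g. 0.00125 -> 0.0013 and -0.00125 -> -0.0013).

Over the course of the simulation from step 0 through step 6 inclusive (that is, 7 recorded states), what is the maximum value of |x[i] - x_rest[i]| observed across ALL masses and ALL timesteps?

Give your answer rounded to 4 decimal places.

Answer: 1.2629

Derivation:
Step 0: x=[2.0000 7.0000] v=[0.0000 0.0000]
Step 1: x=[2.2400 6.8400] v=[1.2000 -0.8000]
Step 2: x=[2.6688 6.5520] v=[2.1440 -1.4400]
Step 3: x=[3.1948 6.1933] v=[2.6298 -1.7933]
Step 4: x=[3.7051 5.8348] v=[2.5513 -1.7927]
Step 5: x=[4.0893 5.5459] v=[1.9211 -1.4446]
Step 6: x=[4.2629 5.3805] v=[0.8680 -0.8272]
Max displacement = 1.2629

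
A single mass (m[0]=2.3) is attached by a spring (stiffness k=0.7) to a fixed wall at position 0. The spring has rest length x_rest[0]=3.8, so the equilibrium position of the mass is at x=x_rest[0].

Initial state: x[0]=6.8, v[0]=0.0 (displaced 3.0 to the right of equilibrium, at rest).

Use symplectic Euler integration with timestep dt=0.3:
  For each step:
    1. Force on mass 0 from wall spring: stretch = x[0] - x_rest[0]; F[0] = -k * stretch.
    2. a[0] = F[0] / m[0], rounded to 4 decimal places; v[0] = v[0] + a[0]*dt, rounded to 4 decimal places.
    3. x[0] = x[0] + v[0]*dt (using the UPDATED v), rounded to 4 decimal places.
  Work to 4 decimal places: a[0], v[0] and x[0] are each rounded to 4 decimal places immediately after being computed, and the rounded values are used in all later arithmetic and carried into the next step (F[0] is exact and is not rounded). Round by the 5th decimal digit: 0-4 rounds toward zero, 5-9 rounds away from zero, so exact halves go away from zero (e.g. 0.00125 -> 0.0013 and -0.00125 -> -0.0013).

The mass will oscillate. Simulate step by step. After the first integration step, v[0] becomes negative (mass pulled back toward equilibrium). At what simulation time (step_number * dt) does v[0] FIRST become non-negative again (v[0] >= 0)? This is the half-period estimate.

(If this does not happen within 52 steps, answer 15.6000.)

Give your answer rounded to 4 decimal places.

Step 0: x=[6.8000] v=[0.0000]
Step 1: x=[6.7178] v=[-0.2739]
Step 2: x=[6.5557] v=[-0.5403]
Step 3: x=[6.3181] v=[-0.7919]
Step 4: x=[6.0116] v=[-1.0218]
Step 5: x=[5.6445] v=[-1.2237]
Step 6: x=[5.2269] v=[-1.3921]
Step 7: x=[4.7702] v=[-1.5224]
Step 8: x=[4.2869] v=[-1.6110]
Step 9: x=[3.7903] v=[-1.6555]
Step 10: x=[3.2939] v=[-1.6546]
Step 11: x=[2.8114] v=[-1.6084]
Step 12: x=[2.3560] v=[-1.5181]
Step 13: x=[1.9401] v=[-1.3863]
Step 14: x=[1.5752] v=[-1.2165]
Step 15: x=[1.2712] v=[-1.0134]
Step 16: x=[1.0365] v=[-0.7825]
Step 17: x=[0.8774] v=[-0.5302]
Step 18: x=[0.7984] v=[-0.2634]
Step 19: x=[0.8016] v=[0.0107]
First v>=0 after going negative at step 19, time=5.7000

Answer: 5.7000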